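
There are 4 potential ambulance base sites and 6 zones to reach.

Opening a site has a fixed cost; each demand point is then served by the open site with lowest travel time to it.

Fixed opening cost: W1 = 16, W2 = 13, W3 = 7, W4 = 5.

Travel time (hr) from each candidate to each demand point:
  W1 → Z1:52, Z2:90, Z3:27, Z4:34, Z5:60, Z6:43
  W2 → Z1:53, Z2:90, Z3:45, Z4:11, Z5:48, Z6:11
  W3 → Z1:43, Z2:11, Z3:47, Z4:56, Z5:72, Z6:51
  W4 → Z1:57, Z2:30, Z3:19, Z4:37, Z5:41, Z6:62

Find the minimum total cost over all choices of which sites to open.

161

Open {W2, W3, W4}: assign each demand point to its cheapest open site.
  Z1→W3 43, Z2→W3 11, Z3→W4 19, Z4→W2 11, Z5→W4 41, Z6→W2 11
  travel time 136, fixed 25 → total 161.
Compare {W1, W2, W3, W4}: travel time 136 + fixed 41 = 177.
Compare {W2, W4}: travel time 165 + fixed 18 = 183.
Compare {W1, W2, W3}: travel time 151 + fixed 36 = 187.
All other subsets cost ≥ 177. Minimum total cost: 161.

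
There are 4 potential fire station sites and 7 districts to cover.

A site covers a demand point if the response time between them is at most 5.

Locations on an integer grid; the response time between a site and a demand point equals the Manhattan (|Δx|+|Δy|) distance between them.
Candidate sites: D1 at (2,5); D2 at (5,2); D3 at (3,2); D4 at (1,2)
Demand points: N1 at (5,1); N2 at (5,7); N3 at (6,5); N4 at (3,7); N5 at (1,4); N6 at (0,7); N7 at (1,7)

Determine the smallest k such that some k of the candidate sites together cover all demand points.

2

Coverage sets (demand points within 5 of each site):
  D1: {N2, N3, N4, N5, N6, N7}
  D2: {N1, N2, N3}
  D3: {N1, N4, N5}
  D4: {N1, N5, N7}
No single site covers all 7 demand points.
But {D1, D2} covers everything, so the minimum is 2.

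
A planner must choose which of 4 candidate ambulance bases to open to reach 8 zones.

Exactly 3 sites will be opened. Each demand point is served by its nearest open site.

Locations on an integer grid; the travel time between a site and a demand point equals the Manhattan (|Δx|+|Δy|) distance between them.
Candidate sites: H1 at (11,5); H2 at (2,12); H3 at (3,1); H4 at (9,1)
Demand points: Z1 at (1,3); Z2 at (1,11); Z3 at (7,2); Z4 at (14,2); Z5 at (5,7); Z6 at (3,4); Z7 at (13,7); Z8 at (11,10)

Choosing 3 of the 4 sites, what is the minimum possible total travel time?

37

Open {H1, H2, H3}.
  Z1→H3 4, Z2→H2 2, Z3→H3 5, Z4→H1 6, Z5→H1 8, Z6→H3 3, Z7→H1 4, Z8→H1 5  ⇒ total 37.
Compare {H1, H3, H4}: total 45.
Compare {H1, H2, H4}: total 47.
No size-3 selection does better; minimum is 37.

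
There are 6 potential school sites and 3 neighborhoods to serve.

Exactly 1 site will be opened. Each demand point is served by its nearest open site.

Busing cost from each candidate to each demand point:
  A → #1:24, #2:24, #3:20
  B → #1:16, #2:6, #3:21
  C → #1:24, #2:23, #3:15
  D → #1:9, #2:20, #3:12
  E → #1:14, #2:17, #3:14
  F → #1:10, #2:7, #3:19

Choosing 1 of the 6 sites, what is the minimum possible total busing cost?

36

Open {F}.
  #1→F 10, #2→F 7, #3→F 19  ⇒ total 36.
Compare {D}: total 41.
Compare {B}: total 43.
No size-1 selection does better; minimum is 36.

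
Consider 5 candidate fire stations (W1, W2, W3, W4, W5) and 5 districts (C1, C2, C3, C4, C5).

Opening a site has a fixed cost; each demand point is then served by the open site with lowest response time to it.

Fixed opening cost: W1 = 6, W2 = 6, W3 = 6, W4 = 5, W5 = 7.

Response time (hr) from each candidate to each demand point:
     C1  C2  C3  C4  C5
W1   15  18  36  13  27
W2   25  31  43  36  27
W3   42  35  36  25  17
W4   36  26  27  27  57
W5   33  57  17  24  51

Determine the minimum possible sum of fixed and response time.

99

Open {W1, W3, W5}: assign each demand point to its cheapest open site.
  C1→W1 15, C2→W1 18, C3→W5 17, C4→W1 13, C5→W3 17
  response time 80, fixed 19 → total 99.
Compare {W1, W5}: response time 90 + fixed 13 = 103.
Compare {W1, W3, W4, W5}: response time 80 + fixed 24 = 104.
Compare {W1, W2, W3, W5}: response time 80 + fixed 25 = 105.
All other subsets cost ≥ 103. Minimum total cost: 99.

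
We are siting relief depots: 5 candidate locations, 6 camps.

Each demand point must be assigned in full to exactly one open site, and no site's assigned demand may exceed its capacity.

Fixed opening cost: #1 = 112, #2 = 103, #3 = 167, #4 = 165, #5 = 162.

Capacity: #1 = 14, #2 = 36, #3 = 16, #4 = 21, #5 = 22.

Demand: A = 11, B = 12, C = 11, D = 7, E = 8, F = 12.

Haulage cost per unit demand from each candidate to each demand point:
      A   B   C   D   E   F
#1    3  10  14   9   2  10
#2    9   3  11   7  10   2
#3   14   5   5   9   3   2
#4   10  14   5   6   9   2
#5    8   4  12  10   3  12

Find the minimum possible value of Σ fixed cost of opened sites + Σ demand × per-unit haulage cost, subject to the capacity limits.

Open {#1, #2, #4}; cheapest assignment that respects the capacities:
  #1 (cap 14, load 11): A — cost 11×3 = 33
  #2 (cap 36, load 31): B, D, F — cost 12×3 + 7×7 + 12×2 = 109
  #4 (cap 21, load 19): C, E — cost 11×5 + 8×9 = 127
  Shipping 269, fixed 380 → total 649.
  Any other capacity-feasible assignment to {#1, #2, #4} ships for at least 269.
Compare {#1, #2, #5}: its best feasible assignment gives total 675.
Compare {#1, #2, #3}: its best feasible assignment gives total 683.
Every other set of open sites that can feasibly serve all demand totals ≥ 675 even under its best assignment. Minimum: 649.

649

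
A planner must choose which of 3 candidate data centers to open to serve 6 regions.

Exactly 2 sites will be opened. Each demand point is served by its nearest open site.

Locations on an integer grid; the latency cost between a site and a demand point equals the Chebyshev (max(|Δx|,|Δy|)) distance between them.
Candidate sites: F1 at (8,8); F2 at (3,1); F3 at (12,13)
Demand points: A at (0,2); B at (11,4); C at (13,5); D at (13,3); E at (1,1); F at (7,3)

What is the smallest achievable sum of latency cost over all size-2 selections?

23

Open {F1, F2}.
  A→F2 3, B→F1 4, C→F1 5, D→F1 5, E→F2 2, F→F2 4  ⇒ total 23.
Compare {F1, F3}: total 34.
Compare {F2, F3}: total 35.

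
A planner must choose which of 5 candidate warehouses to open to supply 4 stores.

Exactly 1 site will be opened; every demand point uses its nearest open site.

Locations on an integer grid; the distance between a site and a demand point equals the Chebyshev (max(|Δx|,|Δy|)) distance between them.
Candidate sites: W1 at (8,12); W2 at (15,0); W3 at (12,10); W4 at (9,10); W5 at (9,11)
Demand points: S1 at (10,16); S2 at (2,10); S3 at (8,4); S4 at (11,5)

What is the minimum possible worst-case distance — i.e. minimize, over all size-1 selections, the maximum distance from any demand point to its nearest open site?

Open {W4}.
  Farthest demand point is S2 at distance 7 (to W4); all others are ≤ 7.
With {W5} the worst case is 7.
With {W1} the worst case is 8.
No size-1 selection achieves below 7.

7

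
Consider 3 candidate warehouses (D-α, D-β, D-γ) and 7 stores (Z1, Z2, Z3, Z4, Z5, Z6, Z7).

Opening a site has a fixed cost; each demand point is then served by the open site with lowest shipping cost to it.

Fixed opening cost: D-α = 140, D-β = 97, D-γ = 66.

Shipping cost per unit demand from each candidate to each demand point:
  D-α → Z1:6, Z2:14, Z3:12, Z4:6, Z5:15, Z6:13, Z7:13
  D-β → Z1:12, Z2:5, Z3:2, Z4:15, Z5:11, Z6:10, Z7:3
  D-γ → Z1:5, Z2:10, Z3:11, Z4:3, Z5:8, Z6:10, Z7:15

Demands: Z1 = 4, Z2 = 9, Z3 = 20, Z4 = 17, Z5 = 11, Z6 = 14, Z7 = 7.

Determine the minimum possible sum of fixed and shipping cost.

Open {D-β, D-γ}: assign each demand point to its cheapest open site.
  Z1→D-γ 4×5=20, Z2→D-β 9×5=45, Z3→D-β 20×2=40, Z4→D-γ 17×3=51, Z5→D-γ 11×8=88, Z6→D-β 14×10=140, Z7→D-β 7×3=21
  shipping cost 405, fixed 163 → total 568.
Compare {D-α, D-β, D-γ}: shipping cost 405 + fixed 303 = 708.
Compare {D-α, D-β}: shipping cost 493 + fixed 237 = 730.
Compare {D-β}: shipping cost 670 + fixed 97 = 767.
All other subsets cost ≥ 708. Minimum total cost: 568.

568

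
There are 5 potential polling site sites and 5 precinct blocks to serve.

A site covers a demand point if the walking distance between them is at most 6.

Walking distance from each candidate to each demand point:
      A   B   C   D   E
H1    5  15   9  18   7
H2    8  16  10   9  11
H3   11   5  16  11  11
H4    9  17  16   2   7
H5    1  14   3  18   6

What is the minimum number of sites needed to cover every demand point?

3

Coverage sets (demand points within 6 of each site):
  H1: {A}
  H2: {}
  H3: {B}
  H4: {D}
  H5: {A, C, E}
No 2 sites suffice: every size-2 union leaves at least one demand point uncovered.
But {H3, H4, H5} covers everything, so the minimum is 3.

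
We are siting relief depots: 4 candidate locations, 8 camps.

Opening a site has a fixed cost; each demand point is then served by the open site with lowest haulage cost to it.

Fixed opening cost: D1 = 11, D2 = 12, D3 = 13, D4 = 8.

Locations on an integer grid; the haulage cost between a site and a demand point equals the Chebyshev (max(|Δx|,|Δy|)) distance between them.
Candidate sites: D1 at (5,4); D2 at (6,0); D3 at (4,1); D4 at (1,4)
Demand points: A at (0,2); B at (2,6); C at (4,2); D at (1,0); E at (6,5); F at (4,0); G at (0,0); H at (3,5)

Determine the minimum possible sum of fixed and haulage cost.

Open {D4}: assign each demand point to its cheapest open site.
  A→D4 2, B→D4 2, C→D4 3, D→D4 4, E→D4 5, F→D4 4, G→D4 4, H→D4 2
  haulage cost 26, fixed 8 → total 34.
Compare {D1}: haulage cost 26 + fixed 11 = 37.
Compare {D3}: haulage cost 26 + fixed 13 = 39.
Compare {D1, D4}: haulage cost 21 + fixed 19 = 40.
All other subsets cost ≥ 37. Minimum total cost: 34.

34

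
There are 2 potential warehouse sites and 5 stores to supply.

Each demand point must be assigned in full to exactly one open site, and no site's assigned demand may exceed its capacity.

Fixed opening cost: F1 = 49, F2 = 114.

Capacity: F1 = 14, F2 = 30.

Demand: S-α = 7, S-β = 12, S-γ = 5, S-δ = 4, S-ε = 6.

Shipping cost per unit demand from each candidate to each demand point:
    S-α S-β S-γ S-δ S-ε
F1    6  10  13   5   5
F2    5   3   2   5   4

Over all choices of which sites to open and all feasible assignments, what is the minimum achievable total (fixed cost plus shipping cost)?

288

Open {F1, F2}; cheapest assignment that respects the capacities:
  F1 (cap 14, load 4): S-δ — cost 4×5 = 20
  F2 (cap 30, load 30): S-α, S-β, S-γ, S-ε — cost 7×5 + 12×3 + 5×2 + 6×4 = 105
  Shipping 125, fixed 163 → total 288.
  Any other capacity-feasible assignment to {F1, F2} ships for at least 125.
Total demand is 34 and no other set of sites has combined capacity ≥ 34, so {F1, F2} is the only feasible choice of open sites. Minimum: 288.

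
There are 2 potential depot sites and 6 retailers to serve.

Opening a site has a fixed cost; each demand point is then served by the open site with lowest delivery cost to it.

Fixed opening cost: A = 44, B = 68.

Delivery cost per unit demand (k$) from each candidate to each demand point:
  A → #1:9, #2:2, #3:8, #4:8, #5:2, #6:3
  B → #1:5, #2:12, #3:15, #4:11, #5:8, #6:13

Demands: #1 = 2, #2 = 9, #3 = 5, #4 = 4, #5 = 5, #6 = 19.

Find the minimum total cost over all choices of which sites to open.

Open {A}: assign each demand point to its cheapest open site.
  #1→A 2×9=18, #2→A 9×2=18, #3→A 5×8=40, #4→A 4×8=32, #5→A 5×2=10, #6→A 19×3=57
  delivery cost 175, fixed 44 → total 219.
Compare {A, B}: delivery cost 167 + fixed 112 = 279.
Compare {B}: delivery cost 524 + fixed 68 = 592.

219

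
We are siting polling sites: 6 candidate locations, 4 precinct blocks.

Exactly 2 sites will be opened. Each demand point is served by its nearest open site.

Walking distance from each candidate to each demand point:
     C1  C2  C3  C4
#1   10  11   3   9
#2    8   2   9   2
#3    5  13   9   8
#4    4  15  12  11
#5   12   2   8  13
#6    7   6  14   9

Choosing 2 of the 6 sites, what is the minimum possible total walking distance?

15

Open {#1, #2}.
  C1→#2 8, C2→#2 2, C3→#1 3, C4→#2 2  ⇒ total 15.
Compare {#2, #4}: total 17.
Compare {#2, #3}: total 18.
No size-2 selection does better; minimum is 15.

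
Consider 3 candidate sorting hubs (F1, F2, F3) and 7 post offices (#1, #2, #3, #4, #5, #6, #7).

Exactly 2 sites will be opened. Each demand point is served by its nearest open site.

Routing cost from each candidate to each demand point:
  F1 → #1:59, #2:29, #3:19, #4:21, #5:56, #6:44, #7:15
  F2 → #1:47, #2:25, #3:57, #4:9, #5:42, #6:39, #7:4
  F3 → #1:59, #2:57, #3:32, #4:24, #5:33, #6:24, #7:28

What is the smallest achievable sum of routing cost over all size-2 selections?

Open {F2, F3}.
  #1→F2 47, #2→F2 25, #3→F3 32, #4→F2 9, #5→F3 33, #6→F3 24, #7→F2 4  ⇒ total 174.
Compare {F1, F2}: total 185.
Compare {F1, F3}: total 200.

174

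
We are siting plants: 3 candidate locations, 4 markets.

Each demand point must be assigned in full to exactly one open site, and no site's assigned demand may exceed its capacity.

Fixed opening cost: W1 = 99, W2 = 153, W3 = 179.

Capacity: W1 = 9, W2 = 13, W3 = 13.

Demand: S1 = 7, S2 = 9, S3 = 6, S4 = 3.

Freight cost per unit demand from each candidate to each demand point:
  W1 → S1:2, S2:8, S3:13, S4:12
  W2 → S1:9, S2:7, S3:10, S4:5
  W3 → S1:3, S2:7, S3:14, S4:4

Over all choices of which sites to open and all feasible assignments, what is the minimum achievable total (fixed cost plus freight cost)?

515

Open {W2, W3}; cheapest assignment that respects the capacities:
  W2 (cap 13, load 12): S2, S4 — cost 9×7 + 3×5 = 78
  W3 (cap 13, load 13): S1, S3 — cost 7×3 + 6×14 = 105
  Shipping 183, fixed 332 → total 515.
  Any other capacity-feasible assignment to {W2, W3} ships for at least 183.
Compare {W1, W2, W3}: its best feasible assignment gives total 580.
Every other set of open sites that can feasibly serve all demand totals ≥ 580 even under its best assignment. Minimum: 515.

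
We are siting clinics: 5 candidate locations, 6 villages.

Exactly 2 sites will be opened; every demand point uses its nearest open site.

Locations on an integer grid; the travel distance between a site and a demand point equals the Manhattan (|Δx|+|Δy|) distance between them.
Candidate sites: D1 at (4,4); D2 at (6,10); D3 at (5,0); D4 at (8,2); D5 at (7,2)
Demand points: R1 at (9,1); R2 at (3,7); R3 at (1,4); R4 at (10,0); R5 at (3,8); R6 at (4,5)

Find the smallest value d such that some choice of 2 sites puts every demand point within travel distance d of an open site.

5

Open {D1, D3}.
  Farthest demand point is R1 at travel distance 5 (to D3); all others are ≤ 5.
With {D1, D4} the worst case is 5.
With {D1, D5} the worst case is 5.
No size-2 selection achieves below 5.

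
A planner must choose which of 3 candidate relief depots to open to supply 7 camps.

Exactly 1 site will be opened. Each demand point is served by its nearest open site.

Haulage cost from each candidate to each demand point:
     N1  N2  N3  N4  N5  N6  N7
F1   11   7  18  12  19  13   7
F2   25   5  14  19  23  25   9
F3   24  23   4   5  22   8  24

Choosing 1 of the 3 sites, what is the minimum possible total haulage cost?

Open {F1}.
  N1→F1 11, N2→F1 7, N3→F1 18, N4→F1 12, N5→F1 19, N6→F1 13, N7→F1 7  ⇒ total 87.
Compare {F3}: total 110.
Compare {F2}: total 120.

87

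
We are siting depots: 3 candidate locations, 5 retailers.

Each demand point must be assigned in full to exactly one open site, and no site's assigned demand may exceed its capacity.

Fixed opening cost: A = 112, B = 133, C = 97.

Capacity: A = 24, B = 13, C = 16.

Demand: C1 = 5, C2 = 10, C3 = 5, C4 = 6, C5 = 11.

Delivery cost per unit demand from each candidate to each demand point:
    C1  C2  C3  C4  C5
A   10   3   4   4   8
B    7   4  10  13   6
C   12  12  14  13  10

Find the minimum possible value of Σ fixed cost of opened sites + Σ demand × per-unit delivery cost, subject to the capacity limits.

453

Open {A, C}; cheapest assignment that respects the capacities:
  A (cap 24, load 21): C2, C3, C4 — cost 10×3 + 5×4 + 6×4 = 74
  C (cap 16, load 16): C1, C5 — cost 5×12 + 11×10 = 170
  Shipping 244, fixed 209 → total 453.
  Any other capacity-feasible assignment to {A, C} ships for at least 244.
Compare {A, B, C}: its best feasible assignment gives total 542.
Every other set of open sites that can feasibly serve all demand totals ≥ 542 even under its best assignment. Minimum: 453.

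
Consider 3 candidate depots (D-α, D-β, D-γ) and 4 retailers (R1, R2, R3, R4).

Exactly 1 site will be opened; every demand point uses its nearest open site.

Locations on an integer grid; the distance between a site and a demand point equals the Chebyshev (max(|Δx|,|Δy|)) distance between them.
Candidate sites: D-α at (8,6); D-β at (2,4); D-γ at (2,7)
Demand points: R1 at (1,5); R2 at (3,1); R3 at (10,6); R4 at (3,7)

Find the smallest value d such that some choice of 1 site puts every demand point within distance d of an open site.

Open {D-α}.
  Farthest demand point is R1 at distance 7 (to D-α); all others are ≤ 7.
With {D-β} the worst case is 8.
With {D-γ} the worst case is 8.
No size-1 selection achieves below 7.

7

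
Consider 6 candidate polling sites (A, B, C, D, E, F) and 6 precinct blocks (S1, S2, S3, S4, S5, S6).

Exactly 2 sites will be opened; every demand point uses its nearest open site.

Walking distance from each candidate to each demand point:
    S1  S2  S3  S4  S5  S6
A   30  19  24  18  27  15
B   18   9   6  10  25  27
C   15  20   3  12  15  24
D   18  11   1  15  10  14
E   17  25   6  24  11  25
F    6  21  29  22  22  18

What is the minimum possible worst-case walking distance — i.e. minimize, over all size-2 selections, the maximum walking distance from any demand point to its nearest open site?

15

Open {C, D}.
  Farthest demand point is S1 at walking distance 15 (to C); all others are ≤ 15.
With {D, F} the worst case is 15.
With {D, E} the worst case is 17.
No size-2 selection achieves below 15.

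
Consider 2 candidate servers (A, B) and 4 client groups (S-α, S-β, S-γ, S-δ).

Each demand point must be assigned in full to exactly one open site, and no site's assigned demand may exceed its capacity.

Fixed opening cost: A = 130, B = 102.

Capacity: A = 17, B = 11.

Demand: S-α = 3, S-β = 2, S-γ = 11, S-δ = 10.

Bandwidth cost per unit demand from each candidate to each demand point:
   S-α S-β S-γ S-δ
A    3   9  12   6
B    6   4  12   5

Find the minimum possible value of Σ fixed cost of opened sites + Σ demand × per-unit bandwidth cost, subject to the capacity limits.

441

Open {A, B}; cheapest assignment that respects the capacities:
  A (cap 17, load 16): S-α, S-β, S-γ — cost 3×3 + 2×9 + 11×12 = 159
  B (cap 11, load 10): S-δ — cost 10×5 = 50
  Shipping 209, fixed 232 → total 441.
  Any other capacity-feasible assignment to {A, B} ships for at least 209.
Total demand is 26 and no other set of sites has combined capacity ≥ 26, so {A, B} is the only feasible choice of open sites. Minimum: 441.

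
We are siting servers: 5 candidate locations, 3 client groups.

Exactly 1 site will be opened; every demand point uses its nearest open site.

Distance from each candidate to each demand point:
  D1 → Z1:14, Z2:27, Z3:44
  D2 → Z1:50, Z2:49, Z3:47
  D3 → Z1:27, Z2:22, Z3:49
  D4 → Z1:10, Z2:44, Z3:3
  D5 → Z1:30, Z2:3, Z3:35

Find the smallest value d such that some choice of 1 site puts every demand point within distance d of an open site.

35

Open {D5}.
  Farthest demand point is Z3 at distance 35 (to D5); all others are ≤ 35.
With {D1} the worst case is 44.
With {D4} the worst case is 44.
No size-1 selection achieves below 35.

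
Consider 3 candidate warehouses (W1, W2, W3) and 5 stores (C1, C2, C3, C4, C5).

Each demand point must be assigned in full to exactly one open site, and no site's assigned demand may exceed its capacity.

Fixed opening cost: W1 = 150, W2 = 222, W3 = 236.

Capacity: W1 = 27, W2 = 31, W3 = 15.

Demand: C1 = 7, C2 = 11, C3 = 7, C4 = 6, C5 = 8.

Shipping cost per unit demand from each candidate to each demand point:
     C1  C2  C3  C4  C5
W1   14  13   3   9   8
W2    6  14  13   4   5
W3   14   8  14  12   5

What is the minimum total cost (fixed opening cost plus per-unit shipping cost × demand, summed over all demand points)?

642

Open {W1, W2}; cheapest assignment that respects the capacities:
  W1 (cap 27, load 18): C2, C3 — cost 11×13 + 7×3 = 164
  W2 (cap 31, load 21): C1, C4, C5 — cost 7×6 + 6×4 + 8×5 = 106
  Shipping 270, fixed 372 → total 642.
  Any other capacity-feasible assignment to {W1, W2} ships for at least 270.
Compare {W1, W3}: its best feasible assignment gives total 742.
Compare {W2, W3}: its best feasible assignment gives total 743.
Every other set of open sites that can feasibly serve all demand totals ≥ 742 even under its best assignment. Minimum: 642.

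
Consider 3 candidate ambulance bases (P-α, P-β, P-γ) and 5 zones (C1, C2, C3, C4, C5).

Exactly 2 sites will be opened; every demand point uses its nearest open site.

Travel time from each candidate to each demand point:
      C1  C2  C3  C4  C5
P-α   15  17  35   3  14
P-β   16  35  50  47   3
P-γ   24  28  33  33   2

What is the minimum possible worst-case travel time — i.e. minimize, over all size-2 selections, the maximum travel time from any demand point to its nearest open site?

Open {P-α, P-γ}.
  Farthest demand point is C3 at travel time 33 (to P-γ); all others are ≤ 33.
With {P-β, P-γ} the worst case is 33.
With {P-α, P-β} the worst case is 35.
No size-2 selection achieves below 33.

33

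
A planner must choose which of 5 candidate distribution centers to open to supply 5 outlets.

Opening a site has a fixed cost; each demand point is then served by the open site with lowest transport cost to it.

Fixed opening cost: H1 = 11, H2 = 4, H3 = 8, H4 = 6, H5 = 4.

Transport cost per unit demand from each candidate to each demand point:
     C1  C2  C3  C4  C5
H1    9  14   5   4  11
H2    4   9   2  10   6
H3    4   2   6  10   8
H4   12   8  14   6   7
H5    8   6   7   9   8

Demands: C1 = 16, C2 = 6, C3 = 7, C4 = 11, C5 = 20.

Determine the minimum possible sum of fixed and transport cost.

Open {H1, H2, H3}: assign each demand point to its cheapest open site.
  C1→H2 16×4=64, C2→H3 6×2=12, C3→H2 7×2=14, C4→H1 11×4=44, C5→H2 20×6=120
  transport cost 254, fixed 23 → total 277.
Compare {H1, H2, H3, H5}: transport cost 254 + fixed 27 = 281.
Compare {H1, H2, H3, H4}: transport cost 254 + fixed 29 = 283.
Compare {H1, H2, H3, H4, H5}: transport cost 254 + fixed 33 = 287.
All other subsets cost ≥ 281. Minimum total cost: 277.

277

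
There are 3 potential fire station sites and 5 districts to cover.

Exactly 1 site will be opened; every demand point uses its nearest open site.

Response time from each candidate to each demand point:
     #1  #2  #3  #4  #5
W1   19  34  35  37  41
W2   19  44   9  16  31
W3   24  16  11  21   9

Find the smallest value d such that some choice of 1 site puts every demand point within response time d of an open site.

Open {W3}.
  Farthest demand point is #1 at response time 24 (to W3); all others are ≤ 24.
With {W1} the worst case is 41.
With {W2} the worst case is 44.
No size-1 selection achieves below 24.

24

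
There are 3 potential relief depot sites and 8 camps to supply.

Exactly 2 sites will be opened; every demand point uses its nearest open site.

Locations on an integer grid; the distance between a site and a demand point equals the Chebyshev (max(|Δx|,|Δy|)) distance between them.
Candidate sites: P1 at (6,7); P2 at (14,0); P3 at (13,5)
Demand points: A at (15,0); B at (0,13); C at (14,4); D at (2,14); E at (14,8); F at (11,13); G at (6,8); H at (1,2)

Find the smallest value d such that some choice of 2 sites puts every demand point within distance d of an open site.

7

Open {P1, P3}.
  Farthest demand point is D at distance 7 (to P1); all others are ≤ 7.
With {P1, P2} the worst case is 8.
With {P2, P3} the worst case is 13.
No size-2 selection achieves below 7.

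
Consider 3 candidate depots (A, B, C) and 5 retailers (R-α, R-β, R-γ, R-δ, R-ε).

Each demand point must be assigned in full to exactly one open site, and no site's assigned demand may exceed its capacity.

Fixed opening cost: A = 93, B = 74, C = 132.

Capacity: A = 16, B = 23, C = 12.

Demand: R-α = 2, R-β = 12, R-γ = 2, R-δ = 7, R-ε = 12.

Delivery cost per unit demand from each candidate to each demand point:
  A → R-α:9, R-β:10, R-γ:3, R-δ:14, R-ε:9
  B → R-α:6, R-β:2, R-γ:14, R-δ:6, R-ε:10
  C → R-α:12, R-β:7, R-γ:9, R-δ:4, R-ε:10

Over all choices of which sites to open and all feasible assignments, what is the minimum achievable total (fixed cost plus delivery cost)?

359

Open {A, B}; cheapest assignment that respects the capacities:
  A (cap 16, load 14): R-γ, R-ε — cost 2×3 + 12×9 = 114
  B (cap 23, load 21): R-α, R-β, R-δ — cost 2×6 + 12×2 + 7×6 = 78
  Shipping 192, fixed 167 → total 359.
  Any other capacity-feasible assignment to {A, B} ships for at least 192.
Compare {B, C}: its best feasible assignment gives total 432.
Compare {A, B, C}: its best feasible assignment gives total 477.
Every other set of open sites that can feasibly serve all demand totals ≥ 432 even under its best assignment. Minimum: 359.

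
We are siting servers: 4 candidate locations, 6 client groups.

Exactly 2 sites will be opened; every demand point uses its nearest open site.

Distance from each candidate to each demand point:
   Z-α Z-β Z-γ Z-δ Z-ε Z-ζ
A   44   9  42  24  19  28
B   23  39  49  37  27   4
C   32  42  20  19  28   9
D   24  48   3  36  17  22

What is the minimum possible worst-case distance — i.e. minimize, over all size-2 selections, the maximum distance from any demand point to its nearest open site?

Open {A, D}.
  Farthest demand point is Z-α at distance 24 (to D); all others are ≤ 24.
With {A, C} the worst case is 32.
With {B, C} the worst case is 39.
No size-2 selection achieves below 24.

24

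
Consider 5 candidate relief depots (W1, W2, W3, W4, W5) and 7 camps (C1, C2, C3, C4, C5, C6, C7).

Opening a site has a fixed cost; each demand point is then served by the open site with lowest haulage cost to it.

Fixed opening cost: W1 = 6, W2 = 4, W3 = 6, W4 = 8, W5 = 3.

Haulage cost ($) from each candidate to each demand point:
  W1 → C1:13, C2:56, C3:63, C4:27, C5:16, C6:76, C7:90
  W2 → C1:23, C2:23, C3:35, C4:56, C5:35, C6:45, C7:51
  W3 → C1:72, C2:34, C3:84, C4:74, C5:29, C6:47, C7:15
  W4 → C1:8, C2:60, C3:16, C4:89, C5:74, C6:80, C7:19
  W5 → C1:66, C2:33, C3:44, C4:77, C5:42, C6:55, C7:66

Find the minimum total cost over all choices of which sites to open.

172

Open {W1, W2, W4}: assign each demand point to its cheapest open site.
  C1→W4 8, C2→W2 23, C3→W4 16, C4→W1 27, C5→W1 16, C6→W2 45, C7→W4 19
  haulage cost 154, fixed 18 → total 172.
Compare {W1, W2, W3, W4}: haulage cost 150 + fixed 24 = 174.
Compare {W1, W2, W4, W5}: haulage cost 154 + fixed 21 = 175.
Compare {W1, W2, W3, W4, W5}: haulage cost 150 + fixed 27 = 177.
All other subsets cost ≥ 174. Minimum total cost: 172.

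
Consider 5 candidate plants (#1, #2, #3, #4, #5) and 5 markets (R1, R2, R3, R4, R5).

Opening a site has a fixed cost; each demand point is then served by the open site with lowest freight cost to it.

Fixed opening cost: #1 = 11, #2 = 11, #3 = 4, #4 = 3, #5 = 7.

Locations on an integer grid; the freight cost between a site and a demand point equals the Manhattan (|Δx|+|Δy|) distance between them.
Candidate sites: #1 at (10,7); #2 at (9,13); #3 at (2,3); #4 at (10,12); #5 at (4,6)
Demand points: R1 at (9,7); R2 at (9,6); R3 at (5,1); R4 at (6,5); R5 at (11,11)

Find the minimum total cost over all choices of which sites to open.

32

Open {#4, #5}: assign each demand point to its cheapest open site.
  R1→#4 6, R2→#5 5, R3→#5 6, R4→#5 3, R5→#4 2
  freight cost 22, fixed 10 → total 32.
Compare {#3, #4}: freight cost 26 + fixed 7 = 33.
Compare {#1, #3}: freight cost 19 + fixed 15 = 34.
Compare {#1, #3, #4}: freight cost 16 + fixed 18 = 34.
All other subsets cost ≥ 33. Minimum total cost: 32.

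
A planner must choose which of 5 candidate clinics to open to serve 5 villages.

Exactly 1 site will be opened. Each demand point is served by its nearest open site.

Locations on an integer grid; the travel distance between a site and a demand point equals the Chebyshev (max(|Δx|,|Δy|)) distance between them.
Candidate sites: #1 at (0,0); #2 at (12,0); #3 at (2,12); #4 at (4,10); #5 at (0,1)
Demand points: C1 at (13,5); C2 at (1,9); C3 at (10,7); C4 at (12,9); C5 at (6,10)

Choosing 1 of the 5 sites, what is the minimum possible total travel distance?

28

Open {#4}.
  C1→#4 9, C2→#4 3, C3→#4 6, C4→#4 8, C5→#4 2  ⇒ total 28.
Compare {#3}: total 36.
Compare {#2}: total 42.
No size-1 selection does better; minimum is 28.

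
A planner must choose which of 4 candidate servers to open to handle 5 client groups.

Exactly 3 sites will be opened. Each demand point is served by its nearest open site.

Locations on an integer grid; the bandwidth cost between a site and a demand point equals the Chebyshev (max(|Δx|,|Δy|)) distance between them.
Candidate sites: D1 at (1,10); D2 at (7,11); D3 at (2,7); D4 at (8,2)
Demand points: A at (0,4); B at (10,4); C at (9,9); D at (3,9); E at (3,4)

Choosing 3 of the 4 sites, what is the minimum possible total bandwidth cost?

12

Open {D2, D3, D4}.
  A→D3 3, B→D4 2, C→D2 2, D→D3 2, E→D3 3  ⇒ total 12.
Compare {D1, D2, D3}: total 17.
Compare {D1, D2, D4}: total 17.
No size-3 selection does better; minimum is 12.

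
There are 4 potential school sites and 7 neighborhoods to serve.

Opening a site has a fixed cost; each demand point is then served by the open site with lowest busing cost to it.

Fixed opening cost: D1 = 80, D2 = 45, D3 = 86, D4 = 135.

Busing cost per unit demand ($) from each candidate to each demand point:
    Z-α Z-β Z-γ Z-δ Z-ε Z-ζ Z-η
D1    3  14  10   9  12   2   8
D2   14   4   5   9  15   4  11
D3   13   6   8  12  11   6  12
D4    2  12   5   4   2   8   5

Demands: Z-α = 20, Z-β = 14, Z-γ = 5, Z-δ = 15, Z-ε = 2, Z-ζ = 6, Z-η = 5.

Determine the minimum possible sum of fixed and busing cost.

Open {D2, D4}: assign each demand point to its cheapest open site.
  Z-α→D4 20×2=40, Z-β→D2 14×4=56, Z-γ→D2 5×5=25, Z-δ→D4 15×4=60, Z-ε→D4 2×2=4, Z-ζ→D2 6×4=24, Z-η→D4 5×5=25
  busing cost 234, fixed 180 → total 414.
Compare {D1, D2}: busing cost 352 + fixed 125 = 477.
Compare {D1, D2, D4}: busing cost 222 + fixed 260 = 482.
Compare {D3, D4}: busing cost 274 + fixed 221 = 495.
All other subsets cost ≥ 477. Minimum total cost: 414.

414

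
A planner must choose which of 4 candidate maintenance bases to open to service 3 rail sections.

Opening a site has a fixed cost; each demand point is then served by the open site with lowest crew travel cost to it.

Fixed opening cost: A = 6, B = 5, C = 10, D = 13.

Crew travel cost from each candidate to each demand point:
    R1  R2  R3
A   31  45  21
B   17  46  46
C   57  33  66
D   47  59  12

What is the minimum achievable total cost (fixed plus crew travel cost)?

90

Open {B, C, D}: assign each demand point to its cheapest open site.
  R1→B 17, R2→C 33, R3→D 12
  crew travel cost 62, fixed 28 → total 90.
Compare {A, B, C}: crew travel cost 71 + fixed 21 = 92.
Compare {B, D}: crew travel cost 75 + fixed 18 = 93.
Compare {A, B}: crew travel cost 83 + fixed 11 = 94.
All other subsets cost ≥ 92. Minimum total cost: 90.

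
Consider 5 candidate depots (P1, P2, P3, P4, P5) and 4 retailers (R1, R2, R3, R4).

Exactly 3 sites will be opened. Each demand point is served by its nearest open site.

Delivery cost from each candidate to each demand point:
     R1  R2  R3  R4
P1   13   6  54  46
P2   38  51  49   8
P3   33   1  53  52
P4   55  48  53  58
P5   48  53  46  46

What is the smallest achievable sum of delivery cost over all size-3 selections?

Open {P1, P2, P3}.
  R1→P1 13, R2→P3 1, R3→P2 49, R4→P2 8  ⇒ total 71.
Compare {P1, P2, P5}: total 73.
Compare {P1, P2, P4}: total 76.
No size-3 selection does better; minimum is 71.

71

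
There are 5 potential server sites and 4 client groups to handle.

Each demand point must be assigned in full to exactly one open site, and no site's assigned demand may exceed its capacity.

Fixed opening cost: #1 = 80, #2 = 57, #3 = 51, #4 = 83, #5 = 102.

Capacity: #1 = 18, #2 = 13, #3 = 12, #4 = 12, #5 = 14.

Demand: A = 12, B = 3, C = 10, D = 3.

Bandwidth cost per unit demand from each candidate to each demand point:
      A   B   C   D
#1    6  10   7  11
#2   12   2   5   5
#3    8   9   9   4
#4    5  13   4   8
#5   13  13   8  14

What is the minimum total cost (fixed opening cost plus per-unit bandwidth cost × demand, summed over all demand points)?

298

Open {#1, #2}; cheapest assignment that respects the capacities:
  #1 (cap 18, load 15): A, D — cost 12×6 + 3×11 = 105
  #2 (cap 13, load 13): B, C — cost 3×2 + 10×5 = 56
  Shipping 161, fixed 137 → total 298.
  Any other capacity-feasible assignment to {#1, #2} ships for at least 161.
Compare {#2, #3, #4}: its best feasible assignment gives total 319.
Compare {#1, #2, #3}: its best feasible assignment gives total 328.
Every other set of open sites that can feasibly serve all demand totals ≥ 319 even under its best assignment. Minimum: 298.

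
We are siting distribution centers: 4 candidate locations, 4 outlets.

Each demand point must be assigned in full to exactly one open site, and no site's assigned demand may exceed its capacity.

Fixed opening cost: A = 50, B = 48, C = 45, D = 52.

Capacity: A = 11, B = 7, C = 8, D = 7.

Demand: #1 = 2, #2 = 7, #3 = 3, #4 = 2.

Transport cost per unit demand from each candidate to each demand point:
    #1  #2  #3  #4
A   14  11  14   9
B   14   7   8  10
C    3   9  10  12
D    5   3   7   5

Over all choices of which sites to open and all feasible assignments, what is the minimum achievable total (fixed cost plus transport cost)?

178

Open {C, D}; cheapest assignment that respects the capacities:
  C (cap 8, load 7): #1, #3, #4 — cost 2×3 + 3×10 + 2×12 = 60
  D (cap 7, load 7): #2 — cost 7×3 = 21
  Shipping 81, fixed 97 → total 178.
  Any other capacity-feasible assignment to {C, D} ships for at least 81.
Compare {B, D}: its best feasible assignment gives total 190.
Compare {B, C}: its best feasible assignment gives total 202.
Every other set of open sites that can feasibly serve all demand totals ≥ 190 even under its best assignment. Minimum: 178.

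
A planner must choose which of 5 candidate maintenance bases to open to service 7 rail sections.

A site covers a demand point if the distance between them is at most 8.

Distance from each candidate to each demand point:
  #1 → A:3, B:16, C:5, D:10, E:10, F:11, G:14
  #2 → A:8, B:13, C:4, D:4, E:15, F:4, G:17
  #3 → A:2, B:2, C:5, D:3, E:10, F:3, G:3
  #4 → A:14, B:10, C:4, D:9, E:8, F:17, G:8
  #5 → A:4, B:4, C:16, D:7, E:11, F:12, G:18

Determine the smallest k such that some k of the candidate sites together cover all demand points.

Coverage sets (demand points within 8 of each site):
  #1: {A, C}
  #2: {A, C, D, F}
  #3: {A, B, C, D, F, G}
  #4: {C, E, G}
  #5: {A, B, D}
No single site covers all 7 demand points.
But {#3, #4} covers everything, so the minimum is 2.

2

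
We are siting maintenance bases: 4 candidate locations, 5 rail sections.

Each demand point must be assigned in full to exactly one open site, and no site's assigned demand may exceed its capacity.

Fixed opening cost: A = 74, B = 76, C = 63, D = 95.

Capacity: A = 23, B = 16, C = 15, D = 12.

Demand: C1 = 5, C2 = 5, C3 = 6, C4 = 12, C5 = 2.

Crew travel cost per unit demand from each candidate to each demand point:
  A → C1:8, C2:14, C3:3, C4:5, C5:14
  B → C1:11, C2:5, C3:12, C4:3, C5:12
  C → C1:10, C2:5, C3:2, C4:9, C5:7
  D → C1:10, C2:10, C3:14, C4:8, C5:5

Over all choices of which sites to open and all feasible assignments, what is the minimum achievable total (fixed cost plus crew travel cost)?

288

Open {A, C}; cheapest assignment that respects the capacities:
  A (cap 23, load 17): C1, C4 — cost 5×8 + 12×5 = 100
  C (cap 15, load 13): C2, C3, C5 — cost 5×5 + 6×2 + 2×7 = 51
  Shipping 151, fixed 137 → total 288.
  Any other capacity-feasible assignment to {A, C} ships for at least 151.
Compare {A, B}: its best feasible assignment gives total 317.
Compare {A, B, C}: its best feasible assignment gives total 340.
Every other set of open sites that can feasibly serve all demand totals ≥ 317 even under its best assignment. Minimum: 288.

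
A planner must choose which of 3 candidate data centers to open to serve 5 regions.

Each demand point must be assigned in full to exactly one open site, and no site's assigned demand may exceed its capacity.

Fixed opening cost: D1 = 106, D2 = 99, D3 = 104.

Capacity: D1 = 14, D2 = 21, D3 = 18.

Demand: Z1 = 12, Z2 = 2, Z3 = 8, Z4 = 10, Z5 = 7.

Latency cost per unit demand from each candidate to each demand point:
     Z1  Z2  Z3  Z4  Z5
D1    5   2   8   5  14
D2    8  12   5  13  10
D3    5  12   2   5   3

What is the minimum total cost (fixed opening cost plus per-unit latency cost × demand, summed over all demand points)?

Open {D2, D3}; cheapest assignment that respects the capacities:
  D2 (cap 21, load 21): Z1, Z2, Z5 — cost 12×8 + 2×12 + 7×10 = 190
  D3 (cap 18, load 18): Z3, Z4 — cost 8×2 + 10×5 = 66
  Shipping 256, fixed 203 → total 459.
  Any other capacity-feasible assignment to {D2, D3} ships for at least 256.
Compare {D1, D2, D3}: its best feasible assignment gives total 484.
Every other set of open sites that can feasibly serve all demand totals ≥ 484 even under its best assignment. Minimum: 459.

459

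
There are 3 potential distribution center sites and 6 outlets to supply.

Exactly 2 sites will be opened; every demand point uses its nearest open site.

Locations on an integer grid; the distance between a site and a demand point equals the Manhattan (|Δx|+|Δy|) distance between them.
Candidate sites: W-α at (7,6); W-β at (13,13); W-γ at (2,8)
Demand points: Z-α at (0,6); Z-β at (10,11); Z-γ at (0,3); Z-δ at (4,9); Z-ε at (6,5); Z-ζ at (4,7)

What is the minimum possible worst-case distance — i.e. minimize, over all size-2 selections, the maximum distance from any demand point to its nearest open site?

7

Open {W-β, W-γ}.
  Farthest demand point is Z-γ at distance 7 (to W-γ); all others are ≤ 7.
With {W-α, W-γ} the worst case is 8.
With {W-α, W-β} the worst case is 10.
No size-2 selection achieves below 7.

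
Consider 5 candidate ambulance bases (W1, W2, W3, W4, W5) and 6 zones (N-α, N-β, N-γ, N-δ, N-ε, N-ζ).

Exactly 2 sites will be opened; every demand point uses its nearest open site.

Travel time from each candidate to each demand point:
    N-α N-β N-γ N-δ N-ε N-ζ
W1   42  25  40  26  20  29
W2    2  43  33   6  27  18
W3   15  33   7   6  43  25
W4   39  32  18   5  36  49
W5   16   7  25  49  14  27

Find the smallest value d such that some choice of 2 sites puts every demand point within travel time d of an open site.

25

Open {W1, W3}.
  Farthest demand point is N-β at travel time 25 (to W1); all others are ≤ 25.
With {W2, W5} the worst case is 25.
With {W3, W5} the worst case is 25.
No size-2 selection achieves below 25.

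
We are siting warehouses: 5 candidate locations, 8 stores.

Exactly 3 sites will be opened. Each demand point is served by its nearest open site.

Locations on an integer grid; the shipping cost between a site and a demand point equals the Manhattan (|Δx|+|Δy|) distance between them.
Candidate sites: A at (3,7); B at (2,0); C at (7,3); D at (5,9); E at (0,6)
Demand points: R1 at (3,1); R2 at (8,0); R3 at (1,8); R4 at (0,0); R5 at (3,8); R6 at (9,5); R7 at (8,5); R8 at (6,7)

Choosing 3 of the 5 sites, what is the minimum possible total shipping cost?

Open {A, B, C}.
  R1→B 2, R2→C 4, R3→A 3, R4→B 2, R5→A 1, R6→C 4, R7→C 3, R8→A 3  ⇒ total 22.
Compare {B, C, D}: total 26.
Compare {B, C, E}: total 28.
No size-3 selection does better; minimum is 22.

22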